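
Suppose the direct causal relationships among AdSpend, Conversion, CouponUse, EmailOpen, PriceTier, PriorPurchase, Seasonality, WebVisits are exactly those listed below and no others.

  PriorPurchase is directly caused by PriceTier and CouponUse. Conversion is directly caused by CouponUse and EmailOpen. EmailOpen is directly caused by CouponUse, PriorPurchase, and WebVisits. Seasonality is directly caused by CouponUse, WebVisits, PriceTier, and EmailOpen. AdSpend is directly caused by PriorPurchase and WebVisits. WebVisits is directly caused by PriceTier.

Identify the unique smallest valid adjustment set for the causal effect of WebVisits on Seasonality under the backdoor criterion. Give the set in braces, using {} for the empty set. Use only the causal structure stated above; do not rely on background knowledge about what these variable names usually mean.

Variables eligible for adjustment (non-descendants of WebVisits, excluding WebVisits and Seasonality): {CouponUse, PriceTier, PriorPurchase}.
Backdoor paths from WebVisits to Seasonality:
  P1: WebVisits <- PriceTier -> PriorPurchase <- CouponUse -> EmailOpen -> Seasonality
  P2: WebVisits <- PriceTier -> PriorPurchase <- CouponUse -> Seasonality
  P3: WebVisits <- PriceTier -> PriorPurchase <- CouponUse -> Conversion <- EmailOpen -> Seasonality
  P4: WebVisits <- PriceTier -> PriorPurchase -> EmailOpen <- CouponUse -> Seasonality
  P5: WebVisits <- PriceTier -> PriorPurchase -> EmailOpen -> Seasonality
  P6: WebVisits <- PriceTier -> PriorPurchase -> EmailOpen -> Conversion <- CouponUse -> Seasonality
  P7: WebVisits <- PriceTier -> Seasonality
The empty set is not sufficient: P5 (WebVisits <- PriceTier -> PriorPurchase -> EmailOpen -> Seasonality) has no collider blocking it and no conditioned non-collider, so it is open.
Try {PriceTier}:
  P1: blocked at fork node PriceTier ∈ conditioning set.
  P2: blocked at fork node PriceTier ∈ conditioning set.
  P3: blocked at fork node PriceTier ∈ conditioning set.
  P4: blocked at fork node PriceTier ∈ conditioning set.
  P5: blocked at fork node PriceTier ∈ conditioning set.
  P6: blocked at fork node PriceTier ∈ conditioning set.
  P7: blocked at fork node PriceTier ∈ conditioning set.
{PriceTier} contains no descendant of WebVisits and blocks every backdoor path.
No other singleton works — e.g. {CouponUse} leaves P5 open — so {PriceTier} is the unique smallest valid adjustment set.

{PriceTier}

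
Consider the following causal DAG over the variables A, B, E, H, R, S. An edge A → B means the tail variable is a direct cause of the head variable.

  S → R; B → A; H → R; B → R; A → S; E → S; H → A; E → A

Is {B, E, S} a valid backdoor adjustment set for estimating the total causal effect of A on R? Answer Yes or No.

No

Backdoor paths from A to R (paths whose first edge points into A):
  P1: A <- E -> S -> R
  P2: A <- H -> R
  P3: A <- B -> R
Condition 1 (no descendant of A in the set): FAILS — S is a descendant of A.
Condition 2 (every backdoor path blocked by {B, E, S}):
  P1: blocked at fork node E ∈ conditioning set.
  P2: open — no interior node is in the conditioning set.
  P3: blocked at fork node B ∈ conditioning set.
{B, E, S} does not satisfy the backdoor criterion.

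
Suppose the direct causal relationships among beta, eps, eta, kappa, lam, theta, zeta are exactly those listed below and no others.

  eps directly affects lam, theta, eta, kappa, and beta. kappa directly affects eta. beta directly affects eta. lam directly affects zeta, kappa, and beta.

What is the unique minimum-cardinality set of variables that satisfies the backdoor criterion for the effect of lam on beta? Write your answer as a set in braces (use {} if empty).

{eps}

Variables eligible for adjustment (non-descendants of lam, excluding lam and beta): {eps, theta}.
Backdoor paths from lam to beta:
  P1: lam <- eps -> kappa -> eta <- beta
  P2: lam <- eps -> beta
  P3: lam <- eps -> eta <- beta
The empty set is not sufficient: P2 (lam <- eps -> beta) has no collider blocking it and no conditioned non-collider, so it is open.
Try {eps}:
  P1: blocked at fork node eps ∈ conditioning set.
  P2: blocked at fork node eps ∈ conditioning set.
  P3: blocked at fork node eps ∈ conditioning set.
{eps} contains no descendant of lam and blocks every backdoor path.
No other singleton works — e.g. {theta} leaves P2 open — so {eps} is the unique smallest valid adjustment set.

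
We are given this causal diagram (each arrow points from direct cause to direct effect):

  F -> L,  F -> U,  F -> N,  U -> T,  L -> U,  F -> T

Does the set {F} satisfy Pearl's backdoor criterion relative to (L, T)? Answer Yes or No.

Backdoor paths from L to T (paths whose first edge points into L):
  P1: L <- F -> U -> T
  P2: L <- F -> T
Condition 1 (no descendant of L in the set): holds — descendants of L are {T, U}; none are in {F}.
Condition 2 (every backdoor path blocked by {F}):
  P1: blocked at fork node F ∈ conditioning set.
  P2: blocked at fork node F ∈ conditioning set.
{F} satisfies the backdoor criterion.

Yes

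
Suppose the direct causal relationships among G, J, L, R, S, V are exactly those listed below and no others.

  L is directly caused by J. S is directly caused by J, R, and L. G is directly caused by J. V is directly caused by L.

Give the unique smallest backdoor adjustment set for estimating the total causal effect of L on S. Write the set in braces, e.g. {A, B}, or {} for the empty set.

Variables eligible for adjustment (non-descendants of L, excluding L and S): {G, J, R}.
Backdoor paths from L to S:
  P1: L <- J -> S
The empty set is not sufficient: P1 (L <- J -> S) has no collider blocking it and no conditioned non-collider, so it is open.
Try {J}:
  P1: blocked at fork node J ∈ conditioning set.
{J} contains no descendant of L and blocks every backdoor path.
No other singleton works — e.g. {G} leaves P1 open — so {J} is the unique smallest valid adjustment set.

{J}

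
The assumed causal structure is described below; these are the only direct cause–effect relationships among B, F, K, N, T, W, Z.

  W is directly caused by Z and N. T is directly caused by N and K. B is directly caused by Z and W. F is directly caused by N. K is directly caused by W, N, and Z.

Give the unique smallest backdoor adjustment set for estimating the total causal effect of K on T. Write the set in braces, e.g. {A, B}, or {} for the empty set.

{N}

Variables eligible for adjustment (non-descendants of K, excluding K and T): {B, F, N, W, Z}.
Backdoor paths from K to T:
  P1: K <- Z -> W <- N -> T
  P2: K <- Z -> B <- W <- N -> T
  P3: K <- N -> T
  P4: K <- W <- N -> T
The empty set is not sufficient: P3 (K <- N -> T) has no collider blocking it and no conditioned non-collider, so it is open.
Try {N}:
  P1: blocked at collider W (neither it nor any descendant is in the conditioning set).
  P2: blocked at collider B (neither it nor any descendant is in the conditioning set).
  P3: blocked at fork node N ∈ conditioning set.
  P4: blocked at fork node N ∈ conditioning set.
{N} contains no descendant of K and blocks every backdoor path.
No other singleton works — e.g. {Z} leaves P3 open — so {N} is the unique smallest valid adjustment set.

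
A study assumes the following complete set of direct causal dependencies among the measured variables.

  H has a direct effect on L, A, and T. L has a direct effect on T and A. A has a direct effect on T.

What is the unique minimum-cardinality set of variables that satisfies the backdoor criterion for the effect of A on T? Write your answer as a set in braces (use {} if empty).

Variables eligible for adjustment (non-descendants of A, excluding A and T): {H, L}.
Backdoor paths from A to T:
  P1: A <- H -> L -> T
  P2: A <- H -> T
  P3: A <- L <- H -> T
  P4: A <- L -> T
The empty set is not sufficient: P1 (A <- H -> L -> T) has no collider blocking it and no conditioned non-collider, so it is open.
Try {H, L}:
  P1: blocked at fork node H ∈ conditioning set.
  P2: blocked at fork node H ∈ conditioning set.
  P3: blocked at chain node L ∈ conditioning set.
  P4: blocked at fork node L ∈ conditioning set.
{H, L} contains no descendant of A and blocks every backdoor path.
Every element of {H, L} is needed (dropping H leaves P2 open; dropping L leaves P4 open), so no proper subset is valid.
Among all size-2 subsets of the eligible variables, only {H, L} blocks every backdoor path, so it is the unique smallest valid adjustment set.

{H, L}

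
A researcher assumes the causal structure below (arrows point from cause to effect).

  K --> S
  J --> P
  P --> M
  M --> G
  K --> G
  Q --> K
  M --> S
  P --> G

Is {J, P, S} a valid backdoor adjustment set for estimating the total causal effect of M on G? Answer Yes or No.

Backdoor paths from M to G (paths whose first edge points into M):
  P1: M <- P -> G
Condition 1 (no descendant of M in the set): FAILS — S is a descendant of M.
Condition 2 (every backdoor path blocked by {J, P, S}):
  P1: blocked at fork node P ∈ conditioning set.
{J, P, S} does not satisfy the backdoor criterion.

No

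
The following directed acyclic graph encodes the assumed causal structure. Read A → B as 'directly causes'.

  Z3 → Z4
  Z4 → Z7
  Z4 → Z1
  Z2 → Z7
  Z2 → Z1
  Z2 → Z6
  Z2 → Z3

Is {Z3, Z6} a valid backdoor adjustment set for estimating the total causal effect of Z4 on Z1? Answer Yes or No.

Backdoor paths from Z4 to Z1 (paths whose first edge points into Z4):
  P1: Z4 <- Z3 <- Z2 -> Z1
Condition 1 (no descendant of Z4 in the set): holds — descendants of Z4 are {Z1, Z7}; none are in {Z3, Z6}.
Condition 2 (every backdoor path blocked by {Z3, Z6}):
  P1: blocked at chain node Z3 ∈ conditioning set.
{Z3, Z6} satisfies the backdoor criterion.

Yes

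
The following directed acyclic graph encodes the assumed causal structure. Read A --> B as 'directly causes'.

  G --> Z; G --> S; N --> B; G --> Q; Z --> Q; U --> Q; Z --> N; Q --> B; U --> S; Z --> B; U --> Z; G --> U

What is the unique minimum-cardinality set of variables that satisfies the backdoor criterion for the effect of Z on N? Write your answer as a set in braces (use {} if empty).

Variables eligible for adjustment (non-descendants of Z, excluding Z and N): {G, S, U}.
Backdoor paths from Z to N:
  P1: Z <- G -> U -> Q -> B <- N
  P2: Z <- G -> Q -> B <- N
  P3: Z <- G -> S <- U -> Q -> B <- N
  P4: Z <- U <- G -> Q -> B <- N
  P5: Z <- U -> Q -> B <- N
  P6: Z <- U -> S <- G -> Q -> B <- N
Each backdoor path contains an unconditioned collider, so every path is already blocked with the empty conditioning set:
  P1: blocked at collider B (neither it nor any descendant is in the conditioning set).
  P2: blocked at collider B (neither it nor any descendant is in the conditioning set).
  P3: blocked at collider S (neither it nor any descendant is in the conditioning set).
  P4: blocked at collider B (neither it nor any descendant is in the conditioning set).
  P5: blocked at collider B (neither it nor any descendant is in the conditioning set).
  P6: blocked at collider S (neither it nor any descendant is in the conditioning set).
The empty set is therefore the unique smallest valid set.

{}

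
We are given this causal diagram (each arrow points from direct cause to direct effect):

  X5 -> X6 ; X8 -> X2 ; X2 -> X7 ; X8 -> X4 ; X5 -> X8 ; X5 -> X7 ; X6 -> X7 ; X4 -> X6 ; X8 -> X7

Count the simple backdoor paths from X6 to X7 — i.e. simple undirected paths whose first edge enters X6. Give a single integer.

6

A backdoor path from X6 to X7 is any simple undirected path whose first edge points into X6 (i.e. leaves X6 via a parent).
Parents of X6: {X4, X5}.
Enumerating:
  P1: X6 <- X5 -> X8 -> X2 -> X7
  P2: X6 <- X5 -> X8 -> X7
  P3: X6 <- X5 -> X7
  P4: X6 <- X4 <- X8 <- X5 -> X7
  P5: X6 <- X4 <- X8 -> X2 -> X7
  P6: X6 <- X4 <- X8 -> X7
That exhausts the simple backdoor paths. Count: 6.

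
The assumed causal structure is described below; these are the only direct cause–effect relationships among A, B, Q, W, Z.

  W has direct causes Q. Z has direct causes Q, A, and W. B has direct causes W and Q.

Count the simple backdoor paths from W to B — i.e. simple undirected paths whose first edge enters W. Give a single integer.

A backdoor path from W to B is any simple undirected path whose first edge points into W (i.e. leaves W via a parent).
Parents of W: {Q}.
Enumerating:
  P1: W <- Q -> B
That exhausts the simple backdoor paths. Count: 1.

1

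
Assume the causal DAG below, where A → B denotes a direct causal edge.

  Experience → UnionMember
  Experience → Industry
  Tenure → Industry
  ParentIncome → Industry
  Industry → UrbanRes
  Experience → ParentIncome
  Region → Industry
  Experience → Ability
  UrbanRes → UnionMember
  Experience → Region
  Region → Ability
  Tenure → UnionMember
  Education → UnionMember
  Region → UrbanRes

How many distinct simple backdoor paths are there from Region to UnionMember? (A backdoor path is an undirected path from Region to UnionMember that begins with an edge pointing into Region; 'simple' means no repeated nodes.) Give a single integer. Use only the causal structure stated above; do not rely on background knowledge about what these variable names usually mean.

5

A backdoor path from Region to UnionMember is any simple undirected path whose first edge points into Region (i.e. leaves Region via a parent).
Parents of Region: {Experience}.
Enumerating:
  P1: Region <- Experience -> ParentIncome -> Industry <- Tenure -> UnionMember
  P2: Region <- Experience -> ParentIncome -> Industry -> UrbanRes -> UnionMember
  P3: Region <- Experience -> Industry <- Tenure -> UnionMember
  P4: Region <- Experience -> Industry -> UrbanRes -> UnionMember
  P5: Region <- Experience -> UnionMember
That exhausts the simple backdoor paths. Count: 5.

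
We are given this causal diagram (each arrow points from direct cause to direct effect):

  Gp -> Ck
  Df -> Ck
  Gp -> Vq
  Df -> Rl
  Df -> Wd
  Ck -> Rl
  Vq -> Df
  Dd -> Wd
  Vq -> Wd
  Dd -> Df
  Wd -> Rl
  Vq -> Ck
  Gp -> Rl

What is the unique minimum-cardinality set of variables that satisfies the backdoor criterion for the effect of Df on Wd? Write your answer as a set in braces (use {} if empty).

Variables eligible for adjustment (non-descendants of Df, excluding Df and Wd): {Dd, Gp, Vq}.
Backdoor paths from Df to Wd:
  P1: Df <- Dd -> Wd
  P2: Df <- Vq <- Gp -> Ck -> Rl <- Wd
  P3: Df <- Vq <- Gp -> Rl <- Wd
  P4: Df <- Vq -> Wd
  P5: Df <- Vq -> Ck <- Gp -> Rl <- Wd
  P6: Df <- Vq -> Ck -> Rl <- Wd
The empty set is not sufficient: P1 (Df <- Dd -> Wd) has no collider blocking it and no conditioned non-collider, so it is open.
Try {Dd, Vq}:
  P1: blocked at fork node Dd ∈ conditioning set.
  P2: blocked at chain node Vq ∈ conditioning set.
  P3: blocked at chain node Vq ∈ conditioning set.
  P4: blocked at fork node Vq ∈ conditioning set.
  P5: blocked at fork node Vq ∈ conditioning set.
  P6: blocked at fork node Vq ∈ conditioning set.
{Dd, Vq} contains no descendant of Df and blocks every backdoor path.
Every element of {Dd, Vq} is needed (dropping Dd leaves P1 open; dropping Vq leaves P4 open), so no proper subset is valid.
Among all size-2 subsets of the eligible variables, only {Dd, Vq} blocks every backdoor path, so it is the unique smallest valid adjustment set.

{Dd, Vq}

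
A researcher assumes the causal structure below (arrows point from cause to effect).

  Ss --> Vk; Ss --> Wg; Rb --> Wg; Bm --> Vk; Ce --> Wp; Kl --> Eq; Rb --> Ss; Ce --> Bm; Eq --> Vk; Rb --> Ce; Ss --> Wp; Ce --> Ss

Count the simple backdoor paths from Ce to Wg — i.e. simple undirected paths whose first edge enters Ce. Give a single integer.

A backdoor path from Ce to Wg is any simple undirected path whose first edge points into Ce (i.e. leaves Ce via a parent).
Parents of Ce: {Rb}.
Enumerating:
  P1: Ce <- Rb -> Ss -> Wg
  P2: Ce <- Rb -> Wg
That exhausts the simple backdoor paths. Count: 2.

2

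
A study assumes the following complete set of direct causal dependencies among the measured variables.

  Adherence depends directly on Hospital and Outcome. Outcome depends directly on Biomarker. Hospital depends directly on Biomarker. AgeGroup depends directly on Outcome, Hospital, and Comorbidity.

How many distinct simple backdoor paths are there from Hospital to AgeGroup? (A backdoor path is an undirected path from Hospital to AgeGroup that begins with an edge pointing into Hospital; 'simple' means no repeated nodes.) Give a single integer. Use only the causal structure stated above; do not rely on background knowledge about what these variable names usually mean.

1

A backdoor path from Hospital to AgeGroup is any simple undirected path whose first edge points into Hospital (i.e. leaves Hospital via a parent).
Parents of Hospital: {Biomarker}.
Enumerating:
  P1: Hospital <- Biomarker -> Outcome -> AgeGroup
That exhausts the simple backdoor paths. Count: 1.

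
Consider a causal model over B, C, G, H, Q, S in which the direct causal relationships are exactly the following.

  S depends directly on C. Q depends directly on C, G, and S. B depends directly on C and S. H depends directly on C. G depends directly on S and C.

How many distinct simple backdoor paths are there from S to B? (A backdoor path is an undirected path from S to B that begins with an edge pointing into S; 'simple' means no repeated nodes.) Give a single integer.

1

A backdoor path from S to B is any simple undirected path whose first edge points into S (i.e. leaves S via a parent).
Parents of S: {C}.
Enumerating:
  P1: S <- C -> B
That exhausts the simple backdoor paths. Count: 1.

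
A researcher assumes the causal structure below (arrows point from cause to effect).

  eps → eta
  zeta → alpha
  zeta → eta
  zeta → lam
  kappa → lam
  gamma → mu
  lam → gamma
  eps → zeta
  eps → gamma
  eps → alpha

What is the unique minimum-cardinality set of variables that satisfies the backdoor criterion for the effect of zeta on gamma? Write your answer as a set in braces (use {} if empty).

Variables eligible for adjustment (non-descendants of zeta, excluding zeta and gamma): {eps, kappa}.
Backdoor paths from zeta to gamma:
  P1: zeta <- eps -> gamma
The empty set is not sufficient: P1 (zeta <- eps -> gamma) has no collider blocking it and no conditioned non-collider, so it is open.
Try {eps}:
  P1: blocked at fork node eps ∈ conditioning set.
{eps} contains no descendant of zeta and blocks every backdoor path.
No other singleton works — e.g. {kappa} leaves P1 open — so {eps} is the unique smallest valid adjustment set.

{eps}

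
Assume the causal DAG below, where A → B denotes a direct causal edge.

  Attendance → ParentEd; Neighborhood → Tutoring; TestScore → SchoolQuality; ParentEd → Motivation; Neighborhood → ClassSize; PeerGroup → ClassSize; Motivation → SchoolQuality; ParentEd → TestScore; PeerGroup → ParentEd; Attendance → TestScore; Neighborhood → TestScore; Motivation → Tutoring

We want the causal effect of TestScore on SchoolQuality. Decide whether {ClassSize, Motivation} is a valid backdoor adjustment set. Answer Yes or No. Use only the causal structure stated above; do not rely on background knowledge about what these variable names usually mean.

Yes

Backdoor paths from TestScore to SchoolQuality (paths whose first edge points into TestScore):
  P1: TestScore <- Neighborhood -> Tutoring <- Motivation -> SchoolQuality
  P2: TestScore <- Neighborhood -> ClassSize <- PeerGroup -> ParentEd -> Motivation -> SchoolQuality
  P3: TestScore <- Attendance -> ParentEd <- PeerGroup -> ClassSize <- Neighborhood -> Tutoring <- Motivation -> SchoolQuality
  P4: TestScore <- Attendance -> ParentEd -> Motivation -> SchoolQuality
  P5: TestScore <- ParentEd <- PeerGroup -> ClassSize <- Neighborhood -> Tutoring <- Motivation -> SchoolQuality
  P6: TestScore <- ParentEd -> Motivation -> SchoolQuality
Condition 1 (no descendant of TestScore in the set): holds — descendants of TestScore are {SchoolQuality}; none are in {ClassSize, Motivation}.
Condition 2 (every backdoor path blocked by {ClassSize, Motivation}):
  P1: blocked at collider Tutoring (neither it nor any descendant is in the conditioning set).
  P2: blocked at chain node Motivation ∈ conditioning set.
  P3: blocked at collider Tutoring (neither it nor any descendant is in the conditioning set).
  P4: blocked at chain node Motivation ∈ conditioning set.
  P5: blocked at collider Tutoring (neither it nor any descendant is in the conditioning set).
  P6: blocked at chain node Motivation ∈ conditioning set.
{ClassSize, Motivation} satisfies the backdoor criterion.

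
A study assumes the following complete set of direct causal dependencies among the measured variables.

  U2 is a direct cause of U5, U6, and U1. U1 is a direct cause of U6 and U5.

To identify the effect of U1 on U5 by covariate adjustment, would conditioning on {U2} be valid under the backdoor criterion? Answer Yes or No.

Yes

Backdoor paths from U1 to U5 (paths whose first edge points into U1):
  P1: U1 <- U2 -> U5
Condition 1 (no descendant of U1 in the set): holds — descendants of U1 are {U5, U6}; none are in {U2}.
Condition 2 (every backdoor path blocked by {U2}):
  P1: blocked at fork node U2 ∈ conditioning set.
{U2} satisfies the backdoor criterion.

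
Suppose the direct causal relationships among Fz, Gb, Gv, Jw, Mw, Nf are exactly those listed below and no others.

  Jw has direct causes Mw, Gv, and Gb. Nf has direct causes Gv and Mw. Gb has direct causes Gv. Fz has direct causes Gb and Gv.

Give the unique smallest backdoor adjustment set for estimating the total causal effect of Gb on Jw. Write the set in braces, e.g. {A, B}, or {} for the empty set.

Variables eligible for adjustment (non-descendants of Gb, excluding Gb and Jw): {Gv, Mw, Nf}.
Backdoor paths from Gb to Jw:
  P1: Gb <- Gv -> Jw
  P2: Gb <- Gv -> Nf <- Mw -> Jw
The empty set is not sufficient: P1 (Gb <- Gv -> Jw) has no collider blocking it and no conditioned non-collider, so it is open.
Try {Gv}:
  P1: blocked at fork node Gv ∈ conditioning set.
  P2: blocked at fork node Gv ∈ conditioning set.
{Gv} contains no descendant of Gb and blocks every backdoor path.
No other singleton works — e.g. {Mw} leaves P1 open — so {Gv} is the unique smallest valid adjustment set.

{Gv}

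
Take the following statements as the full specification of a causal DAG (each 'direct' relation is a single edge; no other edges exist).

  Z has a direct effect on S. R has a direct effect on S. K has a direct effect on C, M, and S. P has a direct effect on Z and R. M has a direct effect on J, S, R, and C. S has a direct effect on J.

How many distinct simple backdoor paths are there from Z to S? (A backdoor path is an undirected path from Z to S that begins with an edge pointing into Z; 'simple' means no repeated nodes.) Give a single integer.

5

A backdoor path from Z to S is any simple undirected path whose first edge points into Z (i.e. leaves Z via a parent).
Parents of Z: {P}.
Enumerating:
  P1: Z <- P -> R <- M <- K -> S
  P2: Z <- P -> R <- M -> C <- K -> S
  P3: Z <- P -> R <- M -> S
  P4: Z <- P -> R <- M -> J <- S
  P5: Z <- P -> R -> S
That exhausts the simple backdoor paths. Count: 5.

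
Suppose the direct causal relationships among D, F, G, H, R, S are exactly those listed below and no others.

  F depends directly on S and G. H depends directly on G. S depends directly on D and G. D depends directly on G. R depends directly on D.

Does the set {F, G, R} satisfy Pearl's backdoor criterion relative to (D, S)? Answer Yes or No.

Backdoor paths from D to S (paths whose first edge points into D):
  P1: D <- G -> S
  P2: D <- G -> F <- S
Condition 1 (no descendant of D in the set): FAILS — F and R are descendants of D.
Condition 2 (every backdoor path blocked by {F, G, R}):
  P1: blocked at fork node G ∈ conditioning set.
  P2: blocked at fork node G ∈ conditioning set.
{F, G, R} does not satisfy the backdoor criterion.

No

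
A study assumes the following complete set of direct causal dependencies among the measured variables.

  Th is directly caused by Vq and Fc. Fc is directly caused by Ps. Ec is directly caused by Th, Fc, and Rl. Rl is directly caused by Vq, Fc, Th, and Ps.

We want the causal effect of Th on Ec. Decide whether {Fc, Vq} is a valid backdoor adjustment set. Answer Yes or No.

Yes

Backdoor paths from Th to Ec (paths whose first edge points into Th):
  P1: Th <- Vq -> Rl <- Ps -> Fc -> Ec
  P2: Th <- Vq -> Rl <- Fc -> Ec
  P3: Th <- Vq -> Rl -> Ec
  P4: Th <- Fc <- Ps -> Rl -> Ec
  P5: Th <- Fc -> Rl -> Ec
  P6: Th <- Fc -> Ec
Condition 1 (no descendant of Th in the set): holds — descendants of Th are {Ec, Rl}; none are in {Fc, Vq}.
Condition 2 (every backdoor path blocked by {Fc, Vq}):
  P1: blocked at fork node Vq ∈ conditioning set.
  P2: blocked at fork node Vq ∈ conditioning set.
  P3: blocked at fork node Vq ∈ conditioning set.
  P4: blocked at chain node Fc ∈ conditioning set.
  P5: blocked at fork node Fc ∈ conditioning set.
  P6: blocked at fork node Fc ∈ conditioning set.
{Fc, Vq} satisfies the backdoor criterion.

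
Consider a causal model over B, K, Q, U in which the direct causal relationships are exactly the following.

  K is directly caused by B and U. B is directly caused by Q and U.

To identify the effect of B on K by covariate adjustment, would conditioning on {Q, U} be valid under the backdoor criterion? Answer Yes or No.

Yes

Backdoor paths from B to K (paths whose first edge points into B):
  P1: B <- U -> K
Condition 1 (no descendant of B in the set): holds — descendants of B are {K}; none are in {Q, U}.
Condition 2 (every backdoor path blocked by {Q, U}):
  P1: blocked at fork node U ∈ conditioning set.
{Q, U} satisfies the backdoor criterion.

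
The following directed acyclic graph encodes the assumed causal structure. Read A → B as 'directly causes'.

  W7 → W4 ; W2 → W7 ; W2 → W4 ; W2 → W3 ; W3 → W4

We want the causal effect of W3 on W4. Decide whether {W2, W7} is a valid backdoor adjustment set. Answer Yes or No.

Backdoor paths from W3 to W4 (paths whose first edge points into W3):
  P1: W3 <- W2 -> W7 -> W4
  P2: W3 <- W2 -> W4
Condition 1 (no descendant of W3 in the set): holds — descendants of W3 are {W4}; none are in {W2, W7}.
Condition 2 (every backdoor path blocked by {W2, W7}):
  P1: blocked at fork node W2 ∈ conditioning set.
  P2: blocked at fork node W2 ∈ conditioning set.
{W2, W7} satisfies the backdoor criterion.

Yes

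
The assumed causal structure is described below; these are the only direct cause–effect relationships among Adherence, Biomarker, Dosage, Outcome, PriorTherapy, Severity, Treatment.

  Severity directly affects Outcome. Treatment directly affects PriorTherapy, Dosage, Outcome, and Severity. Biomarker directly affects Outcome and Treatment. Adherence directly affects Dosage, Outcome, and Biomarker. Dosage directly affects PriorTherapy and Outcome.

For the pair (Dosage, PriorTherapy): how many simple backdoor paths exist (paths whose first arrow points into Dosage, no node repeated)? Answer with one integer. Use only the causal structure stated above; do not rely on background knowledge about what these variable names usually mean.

7

A backdoor path from Dosage to PriorTherapy is any simple undirected path whose first edge points into Dosage (i.e. leaves Dosage via a parent).
Parents of Dosage: {Adherence, Treatment}.
Enumerating:
  P1: Dosage <- Adherence -> Biomarker -> Treatment -> PriorTherapy
  P2: Dosage <- Adherence -> Biomarker -> Outcome <- Treatment -> PriorTherapy
  P3: Dosage <- Adherence -> Biomarker -> Outcome <- Severity <- Treatment -> PriorTherapy
  P4: Dosage <- Adherence -> Outcome <- Biomarker -> Treatment -> PriorTherapy
  P5: Dosage <- Adherence -> Outcome <- Treatment -> PriorTherapy
  P6: Dosage <- Adherence -> Outcome <- Severity <- Treatment -> PriorTherapy
  P7: Dosage <- Treatment -> PriorTherapy
That exhausts the simple backdoor paths. Count: 7.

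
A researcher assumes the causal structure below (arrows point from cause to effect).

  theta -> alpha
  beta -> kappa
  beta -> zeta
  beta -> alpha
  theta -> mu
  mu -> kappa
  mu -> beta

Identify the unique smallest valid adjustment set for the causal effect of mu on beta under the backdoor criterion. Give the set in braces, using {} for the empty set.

{}

Variables eligible for adjustment (non-descendants of mu, excluding mu and beta): {theta}.
Backdoor paths from mu to beta:
  P1: mu <- theta -> alpha <- beta
Each backdoor path contains an unconditioned collider, so every path is already blocked with the empty conditioning set:
  P1: blocked at collider alpha (neither it nor any descendant is in the conditioning set).
The empty set is therefore the unique smallest valid set.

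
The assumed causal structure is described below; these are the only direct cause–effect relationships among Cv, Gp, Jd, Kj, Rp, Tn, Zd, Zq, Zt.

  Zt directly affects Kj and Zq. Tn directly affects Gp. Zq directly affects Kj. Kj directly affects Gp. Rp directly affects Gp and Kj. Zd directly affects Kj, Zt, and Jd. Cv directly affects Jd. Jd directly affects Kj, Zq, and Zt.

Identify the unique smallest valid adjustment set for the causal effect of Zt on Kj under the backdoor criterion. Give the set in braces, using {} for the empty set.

Variables eligible for adjustment (non-descendants of Zt, excluding Zt and Kj): {Cv, Jd, Rp, Tn, Zd}.
Backdoor paths from Zt to Kj:
  P1: Zt <- Zd -> Jd -> Zq -> Kj
  P2: Zt <- Zd -> Jd -> Kj
  P3: Zt <- Zd -> Kj
  P4: Zt <- Jd <- Zd -> Kj
  P5: Zt <- Jd -> Zq -> Kj
  P6: Zt <- Jd -> Kj
The empty set is not sufficient: P1 (Zt <- Zd -> Jd -> Zq -> Kj) has no collider blocking it and no conditioned non-collider, so it is open.
Try {Jd, Zd}:
  P1: blocked at fork node Zd ∈ conditioning set.
  P2: blocked at fork node Zd ∈ conditioning set.
  P3: blocked at fork node Zd ∈ conditioning set.
  P4: blocked at chain node Jd ∈ conditioning set.
  P5: blocked at fork node Jd ∈ conditioning set.
  P6: blocked at fork node Jd ∈ conditioning set.
{Jd, Zd} contains no descendant of Zt and blocks every backdoor path.
Every element of {Jd, Zd} is needed (dropping Jd leaves P5 open; dropping Zd leaves P3 open), so no proper subset is valid.
Among all size-2 subsets of the eligible variables, only {Jd, Zd} blocks every backdoor path, so it is the unique smallest valid adjustment set.

{Jd, Zd}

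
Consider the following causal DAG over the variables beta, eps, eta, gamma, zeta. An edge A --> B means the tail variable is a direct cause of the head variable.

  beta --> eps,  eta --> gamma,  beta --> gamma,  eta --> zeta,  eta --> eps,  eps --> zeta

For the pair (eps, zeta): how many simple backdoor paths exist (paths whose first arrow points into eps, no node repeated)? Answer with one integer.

A backdoor path from eps to zeta is any simple undirected path whose first edge points into eps (i.e. leaves eps via a parent).
Parents of eps: {beta, eta}.
Enumerating:
  P1: eps <- eta -> zeta
  P2: eps <- beta -> gamma <- eta -> zeta
That exhausts the simple backdoor paths. Count: 2.

2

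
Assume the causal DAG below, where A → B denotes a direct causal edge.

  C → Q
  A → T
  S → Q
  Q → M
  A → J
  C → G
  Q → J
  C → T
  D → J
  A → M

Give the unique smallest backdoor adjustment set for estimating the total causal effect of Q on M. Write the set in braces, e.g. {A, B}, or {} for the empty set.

{}

Variables eligible for adjustment (non-descendants of Q, excluding Q and M): {A, C, D, G, S, T}.
Backdoor paths from Q to M:
  P1: Q <- C -> T <- A -> M
Each backdoor path contains an unconditioned collider, so every path is already blocked with the empty conditioning set:
  P1: blocked at collider T (neither it nor any descendant is in the conditioning set).
The empty set is therefore the unique smallest valid set.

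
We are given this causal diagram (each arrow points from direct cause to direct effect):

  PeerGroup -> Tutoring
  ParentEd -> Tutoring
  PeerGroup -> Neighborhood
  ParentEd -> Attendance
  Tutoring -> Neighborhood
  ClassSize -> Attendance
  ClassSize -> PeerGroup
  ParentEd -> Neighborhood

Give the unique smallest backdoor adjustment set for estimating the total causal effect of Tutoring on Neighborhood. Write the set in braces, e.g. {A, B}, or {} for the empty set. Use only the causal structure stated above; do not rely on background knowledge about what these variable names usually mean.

{ParentEd, PeerGroup}

Variables eligible for adjustment (non-descendants of Tutoring, excluding Tutoring and Neighborhood): {Attendance, ClassSize, ParentEd, PeerGroup}.
Backdoor paths from Tutoring to Neighborhood:
  P1: Tutoring <- ParentEd -> Attendance <- ClassSize -> PeerGroup -> Neighborhood
  P2: Tutoring <- ParentEd -> Neighborhood
  P3: Tutoring <- PeerGroup <- ClassSize -> Attendance <- ParentEd -> Neighborhood
  P4: Tutoring <- PeerGroup -> Neighborhood
The empty set is not sufficient: P2 (Tutoring <- ParentEd -> Neighborhood) has no collider blocking it and no conditioned non-collider, so it is open.
Try {ParentEd, PeerGroup}:
  P1: blocked at fork node ParentEd ∈ conditioning set.
  P2: blocked at fork node ParentEd ∈ conditioning set.
  P3: blocked at chain node PeerGroup ∈ conditioning set.
  P4: blocked at fork node PeerGroup ∈ conditioning set.
{ParentEd, PeerGroup} contains no descendant of Tutoring and blocks every backdoor path.
Every element of {ParentEd, PeerGroup} is needed (dropping ParentEd leaves P2 open; dropping PeerGroup leaves P4 open), so no proper subset is valid.
Among all size-2 subsets of the eligible variables, only {ParentEd, PeerGroup} blocks every backdoor path, so it is the unique smallest valid adjustment set.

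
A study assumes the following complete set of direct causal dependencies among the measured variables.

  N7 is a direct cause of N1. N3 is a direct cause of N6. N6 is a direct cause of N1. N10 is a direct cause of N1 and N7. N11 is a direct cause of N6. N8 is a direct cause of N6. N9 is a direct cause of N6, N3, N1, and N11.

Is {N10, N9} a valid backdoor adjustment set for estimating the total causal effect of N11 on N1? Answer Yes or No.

Yes

Backdoor paths from N11 to N1 (paths whose first edge points into N11):
  P1: N11 <- N9 -> N3 -> N6 -> N1
  P2: N11 <- N9 -> N6 -> N1
  P3: N11 <- N9 -> N1
Condition 1 (no descendant of N11 in the set): holds — descendants of N11 are {N1, N6}; none are in {N10, N9}.
Condition 2 (every backdoor path blocked by {N10, N9}):
  P1: blocked at fork node N9 ∈ conditioning set.
  P2: blocked at fork node N9 ∈ conditioning set.
  P3: blocked at fork node N9 ∈ conditioning set.
{N10, N9} satisfies the backdoor criterion.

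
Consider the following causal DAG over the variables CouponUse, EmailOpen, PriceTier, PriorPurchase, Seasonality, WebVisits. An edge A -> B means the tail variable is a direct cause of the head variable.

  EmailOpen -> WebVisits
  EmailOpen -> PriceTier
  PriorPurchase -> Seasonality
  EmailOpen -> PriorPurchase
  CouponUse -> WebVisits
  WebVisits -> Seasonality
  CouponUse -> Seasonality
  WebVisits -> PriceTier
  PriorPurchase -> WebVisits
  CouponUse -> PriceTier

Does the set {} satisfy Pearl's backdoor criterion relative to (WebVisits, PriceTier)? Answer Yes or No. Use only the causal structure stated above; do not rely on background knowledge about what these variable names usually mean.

No

Backdoor paths from WebVisits to PriceTier (paths whose first edge points into WebVisits):
  P1: WebVisits <- EmailOpen -> PriorPurchase -> Seasonality <- CouponUse -> PriceTier
  P2: WebVisits <- EmailOpen -> PriceTier
  P3: WebVisits <- PriorPurchase <- EmailOpen -> PriceTier
  P4: WebVisits <- PriorPurchase -> Seasonality <- CouponUse -> PriceTier
  P5: WebVisits <- CouponUse -> PriceTier
  P6: WebVisits <- CouponUse -> Seasonality <- PriorPurchase <- EmailOpen -> PriceTier
Condition 1 (no descendant of WebVisits in the set): holds — descendants of WebVisits are {PriceTier, Seasonality}; none are in {}.
Condition 2 (every backdoor path blocked by {}):
  P1: blocked at collider Seasonality (neither it nor any descendant is in the conditioning set).
  P2: open — no interior node is in the conditioning set.
  P3: open — no interior node is in the conditioning set.
  P4: blocked at collider Seasonality (neither it nor any descendant is in the conditioning set).
  P5: open — no interior node is in the conditioning set.
  P6: blocked at collider Seasonality (neither it nor any descendant is in the conditioning set).
{} does not satisfy the backdoor criterion.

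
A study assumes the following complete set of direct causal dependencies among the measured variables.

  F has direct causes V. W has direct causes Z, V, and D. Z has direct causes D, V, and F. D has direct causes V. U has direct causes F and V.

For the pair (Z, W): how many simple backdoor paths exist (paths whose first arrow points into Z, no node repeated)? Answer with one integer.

8

A backdoor path from Z to W is any simple undirected path whose first edge points into Z (i.e. leaves Z via a parent).
Parents of Z: {D, F, V}.
Enumerating:
  P1: Z <- V -> D -> W
  P2: Z <- V -> W
  P3: Z <- F <- V -> D -> W
  P4: Z <- F <- V -> W
  P5: Z <- F -> U <- V -> D -> W
  P6: Z <- F -> U <- V -> W
  P7: Z <- D <- V -> W
  P8: Z <- D -> W
That exhausts the simple backdoor paths. Count: 8.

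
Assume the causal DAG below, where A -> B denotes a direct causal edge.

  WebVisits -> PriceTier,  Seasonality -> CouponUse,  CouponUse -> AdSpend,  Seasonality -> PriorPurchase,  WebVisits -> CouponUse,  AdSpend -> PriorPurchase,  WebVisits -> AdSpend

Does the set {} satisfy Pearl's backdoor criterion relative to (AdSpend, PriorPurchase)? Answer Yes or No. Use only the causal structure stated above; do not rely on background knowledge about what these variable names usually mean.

No

Backdoor paths from AdSpend to PriorPurchase (paths whose first edge points into AdSpend):
  P1: AdSpend <- WebVisits -> CouponUse <- Seasonality -> PriorPurchase
  P2: AdSpend <- CouponUse <- Seasonality -> PriorPurchase
Condition 1 (no descendant of AdSpend in the set): holds — descendants of AdSpend are {PriorPurchase}; none are in {}.
Condition 2 (every backdoor path blocked by {}):
  P1: blocked at collider CouponUse (neither it nor any descendant is in the conditioning set).
  P2: open — no interior node is in the conditioning set.
{} does not satisfy the backdoor criterion.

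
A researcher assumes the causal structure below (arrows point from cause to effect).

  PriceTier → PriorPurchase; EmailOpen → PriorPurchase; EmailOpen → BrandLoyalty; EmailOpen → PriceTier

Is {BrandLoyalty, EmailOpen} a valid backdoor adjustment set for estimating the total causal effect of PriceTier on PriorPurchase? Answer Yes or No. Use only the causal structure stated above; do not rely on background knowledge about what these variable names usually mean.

Yes

Backdoor paths from PriceTier to PriorPurchase (paths whose first edge points into PriceTier):
  P1: PriceTier <- EmailOpen -> PriorPurchase
Condition 1 (no descendant of PriceTier in the set): holds — descendants of PriceTier are {PriorPurchase}; none are in {BrandLoyalty, EmailOpen}.
Condition 2 (every backdoor path blocked by {BrandLoyalty, EmailOpen}):
  P1: blocked at fork node EmailOpen ∈ conditioning set.
{BrandLoyalty, EmailOpen} satisfies the backdoor criterion.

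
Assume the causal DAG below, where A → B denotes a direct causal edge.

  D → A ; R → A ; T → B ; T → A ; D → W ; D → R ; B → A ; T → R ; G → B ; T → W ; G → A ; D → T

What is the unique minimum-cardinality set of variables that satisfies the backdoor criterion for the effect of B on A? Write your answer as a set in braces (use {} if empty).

Variables eligible for adjustment (non-descendants of B, excluding B and A): {D, G, R, T, W}.
Backdoor paths from B to A:
  P1: B <- T <- D -> R -> A
  P2: B <- T <- D -> A
  P3: B <- T -> R <- D -> A
  P4: B <- T -> R -> A
  P5: B <- T -> W <- D -> R -> A
  P6: B <- T -> W <- D -> A
  P7: B <- T -> A
  P8: B <- G -> A
The empty set is not sufficient: P1 (B <- T <- D -> R -> A) has no collider blocking it and no conditioned non-collider, so it is open.
Try {G, T}:
  P1: blocked at chain node T ∈ conditioning set.
  P2: blocked at chain node T ∈ conditioning set.
  P3: blocked at fork node T ∈ conditioning set.
  P4: blocked at fork node T ∈ conditioning set.
  P5: blocked at fork node T ∈ conditioning set.
  P6: blocked at fork node T ∈ conditioning set.
  P7: blocked at fork node T ∈ conditioning set.
  P8: blocked at fork node G ∈ conditioning set.
{G, T} contains no descendant of B and blocks every backdoor path.
Every element of {G, T} is needed (dropping G leaves P8 open; dropping T leaves P1 open), so no proper subset is valid.
Among all size-2 subsets of the eligible variables, only {G, T} blocks every backdoor path, so it is the unique smallest valid adjustment set.

{G, T}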